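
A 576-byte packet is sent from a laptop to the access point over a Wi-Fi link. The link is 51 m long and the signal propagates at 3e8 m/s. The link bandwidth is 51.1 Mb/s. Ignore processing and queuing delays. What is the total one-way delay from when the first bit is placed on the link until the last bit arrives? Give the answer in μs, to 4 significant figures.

90.35 μs

L = 576 × 8 = 4608 bits.
Transmission delay = L/R = 4608 / 51100000 = 90.1761 μs.
Propagation delay = d/s = 51 m / 300000000 m/s = 0.17 μs.
Total = 90.35 μs.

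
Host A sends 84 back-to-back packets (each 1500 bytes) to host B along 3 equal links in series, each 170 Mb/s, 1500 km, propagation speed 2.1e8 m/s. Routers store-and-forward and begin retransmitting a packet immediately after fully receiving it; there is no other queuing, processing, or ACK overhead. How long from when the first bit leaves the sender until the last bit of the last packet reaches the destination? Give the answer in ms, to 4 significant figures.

Per-hop transmission t_tx = L/R = 12000/170000000 = 0.0705882 ms.
Per-hop propagation t_prop = 1500000/210000000 = 7.14286 ms.
Pipeline fill: first packet needs 3·t_tx to clear all hops; remaining 83 packets each add one t_tx.
Total = (3+84-1)·t_tx + 3·t_prop = 86·0.0705882 + 3·7.14286 = 27.50 ms.

27.50 ms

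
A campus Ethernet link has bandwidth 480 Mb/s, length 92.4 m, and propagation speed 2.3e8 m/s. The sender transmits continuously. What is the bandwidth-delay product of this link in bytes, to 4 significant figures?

Propagation delay = 92.4 / 2.3e+08 = 4.01739e-07 s.
BDP = R × t_prop = 480000000 × 4.01739e-07 = 192.835 bits.
In bytes: 192.835/8 = 24.10 bytes.

24.10 bytes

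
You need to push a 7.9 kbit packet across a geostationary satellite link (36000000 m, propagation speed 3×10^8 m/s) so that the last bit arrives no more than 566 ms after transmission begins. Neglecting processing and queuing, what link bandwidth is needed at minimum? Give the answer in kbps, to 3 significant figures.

Propagation delay = 36000000 / 300000000 = 120 ms.
Transmission budget = 566 − 120 = 446 ms.
R ≥ L / t_tx = 7900 bits / 0.446 s = 17.7 kbps.

17.7 kbps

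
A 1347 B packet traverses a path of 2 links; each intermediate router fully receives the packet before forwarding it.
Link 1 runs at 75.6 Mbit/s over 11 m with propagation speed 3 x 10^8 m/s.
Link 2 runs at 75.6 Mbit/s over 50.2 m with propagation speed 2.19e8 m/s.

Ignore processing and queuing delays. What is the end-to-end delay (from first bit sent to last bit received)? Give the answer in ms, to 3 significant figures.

L = 1347 × 8 = 10776 bits.
Transmission delay per hop = L/R = 10776/75600000 = 0.14254 ms; 2 hops → 0.285079 ms.
Propagation delays (d/s per hop): 3.66667e-05, 0.000229224 ms; sum = 0.00026589 ms.
End-to-end = 0.285 ms.

0.285 ms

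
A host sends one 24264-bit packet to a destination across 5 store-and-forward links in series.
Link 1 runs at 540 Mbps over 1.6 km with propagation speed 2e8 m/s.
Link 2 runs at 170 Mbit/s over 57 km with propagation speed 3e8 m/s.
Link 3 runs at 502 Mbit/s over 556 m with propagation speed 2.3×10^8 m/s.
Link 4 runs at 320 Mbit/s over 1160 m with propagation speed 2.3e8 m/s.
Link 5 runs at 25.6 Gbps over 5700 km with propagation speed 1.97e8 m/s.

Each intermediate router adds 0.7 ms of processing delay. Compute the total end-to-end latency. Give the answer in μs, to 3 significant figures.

32300 μs

Transmission delays (L/R per hop): 44.9333, 142.729, 48.3347, 75.825, 0.947813 μs; sum = 312.77 μs.
Propagation delays (d/s per hop): 8, 190, 2.41739, 5.04348, 28934 μs; sum = 29139.5 μs.
Processing at 4 router(s): 4 × 0.7 ms = 2800 μs.
End-to-end = 32300 μs.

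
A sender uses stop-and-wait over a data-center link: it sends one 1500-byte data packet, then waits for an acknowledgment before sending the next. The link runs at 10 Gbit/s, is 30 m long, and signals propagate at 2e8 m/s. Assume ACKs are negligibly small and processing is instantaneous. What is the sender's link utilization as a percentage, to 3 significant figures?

t_tx = L/R = 12000/10000000000 = 1.2e-06 s.
t_prop = 30/200000000 = 1.5e-07 s; RTT = 3e-07 s.
Cycle = t_tx + RTT = 1.5e-06 s.
Utilization = t_tx / cycle = 1.2e-06/1.5e-06 = 80.0 %.

80.0 %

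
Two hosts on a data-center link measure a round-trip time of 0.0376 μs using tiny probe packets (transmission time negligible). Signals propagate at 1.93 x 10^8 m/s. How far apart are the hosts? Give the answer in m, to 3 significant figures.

3.63 m

One-way propagation = RTT/2 = 0.0188 μs.
d = s × t = 193000000 × 1.88e-08 = 3.63 m.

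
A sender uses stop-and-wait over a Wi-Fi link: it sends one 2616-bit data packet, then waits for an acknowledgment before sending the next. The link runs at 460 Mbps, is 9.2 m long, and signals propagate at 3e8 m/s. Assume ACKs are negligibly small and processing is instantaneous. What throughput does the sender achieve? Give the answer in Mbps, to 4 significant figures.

t_tx = L/R = 2616/460000000 = 5.68696e-06 s.
t_prop = 9.2/300000000 = 3.06667e-08 s; RTT = 6.13333e-08 s.
Cycle = t_tx + RTT = 5.74829e-06 s.
Throughput = L / cycle = 2616 / 5.74829e-06 = 455.1 Mbps.

455.1 Mbps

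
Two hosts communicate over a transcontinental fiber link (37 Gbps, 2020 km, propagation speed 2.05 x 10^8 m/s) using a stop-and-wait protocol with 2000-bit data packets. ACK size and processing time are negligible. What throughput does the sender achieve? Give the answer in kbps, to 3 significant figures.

t_tx = L/R = 2000/37000000000 = 5.40541e-08 s.
t_prop = 2020000/2.05e+08 = 0.00985366 s; RTT = 0.0197073 s.
Cycle = t_tx + RTT = 0.0197074 s.
Throughput = L / cycle = 2000 / 0.0197074 = 101 kbps.

101 kbps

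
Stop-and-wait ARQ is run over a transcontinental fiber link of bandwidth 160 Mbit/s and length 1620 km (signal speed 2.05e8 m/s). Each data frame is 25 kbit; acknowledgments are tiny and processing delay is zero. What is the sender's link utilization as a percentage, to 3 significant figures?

0.979 %

t_tx = L/R = 25000/160000000 = 0.00015625 s.
t_prop = 1620000/2.05e+08 = 0.00790244 s; RTT = 0.0158049 s.
Cycle = t_tx + RTT = 0.0159611 s.
Utilization = t_tx / cycle = 0.00015625/0.0159611 = 0.979 %.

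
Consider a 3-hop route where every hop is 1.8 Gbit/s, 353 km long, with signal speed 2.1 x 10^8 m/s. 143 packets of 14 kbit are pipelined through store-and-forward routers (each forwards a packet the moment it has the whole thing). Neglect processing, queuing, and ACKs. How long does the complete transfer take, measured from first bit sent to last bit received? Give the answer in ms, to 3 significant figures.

Per-hop transmission t_tx = L/R = 14000/1800000000 = 0.00777778 ms.
Per-hop propagation t_prop = 353000/210000000 = 1.68095 ms.
Pipeline fill: first packet needs 3·t_tx to clear all hops; remaining 142 packets each add one t_tx.
Total = (3+143-1)·t_tx + 3·t_prop = 145·0.00777778 + 3·1.68095 = 6.17 ms.

6.17 ms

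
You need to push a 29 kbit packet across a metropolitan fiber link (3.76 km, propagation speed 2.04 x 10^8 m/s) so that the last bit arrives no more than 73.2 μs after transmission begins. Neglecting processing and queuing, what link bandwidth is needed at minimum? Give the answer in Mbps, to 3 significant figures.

530 Mbps

Propagation delay = 3760 / 204000000 = 18.4314 μs.
Transmission budget = 73.2 − 18.4314 = 54.7686 μs.
R ≥ L / t_tx = 29000 bits / 5.47686e-05 s = 530 Mbps.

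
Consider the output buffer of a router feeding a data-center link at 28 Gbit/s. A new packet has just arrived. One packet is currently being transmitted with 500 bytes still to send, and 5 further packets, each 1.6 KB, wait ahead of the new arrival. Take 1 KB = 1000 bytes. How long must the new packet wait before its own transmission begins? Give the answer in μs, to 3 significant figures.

2.43 μs

Each queued packet: L/R = 12800/28000000000 = 0.457143 μs.
5 queued → 2.28571 μs.
Plus remaining 4000 bits of current packet: 0.142857 μs.
Queuing delay = 2.43 μs.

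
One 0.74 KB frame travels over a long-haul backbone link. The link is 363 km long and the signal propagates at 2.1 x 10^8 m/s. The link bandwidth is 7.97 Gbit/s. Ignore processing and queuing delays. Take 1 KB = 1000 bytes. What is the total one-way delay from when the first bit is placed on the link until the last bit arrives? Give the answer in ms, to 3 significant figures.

L = 5920 bits.
Transmission delay = L/R = 5920 / 7970000000 = 0.000742785 ms.
Propagation delay = d/s = 363000 m / 210000000 m/s = 1.72857 ms.
Total = 1.73 ms.

1.73 ms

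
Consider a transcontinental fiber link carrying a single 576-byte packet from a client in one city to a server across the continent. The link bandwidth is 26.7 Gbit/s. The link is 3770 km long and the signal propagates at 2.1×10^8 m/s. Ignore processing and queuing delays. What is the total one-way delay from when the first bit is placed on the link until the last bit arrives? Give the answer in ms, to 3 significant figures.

L = 576 × 8 = 4608 bits.
Transmission delay = L/R = 4608 / 26700000000 = 0.000172584 ms.
Propagation delay = d/s = 3770000 m / 210000000 m/s = 17.9524 ms.
Total = 18.0 ms.

18.0 ms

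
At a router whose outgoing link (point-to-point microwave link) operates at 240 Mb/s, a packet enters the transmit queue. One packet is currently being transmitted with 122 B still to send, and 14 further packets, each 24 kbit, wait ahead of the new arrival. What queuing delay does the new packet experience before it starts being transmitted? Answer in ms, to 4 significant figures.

1.404 ms

Each queued packet: L/R = 24000/240000000 = 0.1 ms.
14 queued → 1.4 ms.
Plus remaining 976 bits of current packet: 0.00406667 ms.
Queuing delay = 1.404 ms.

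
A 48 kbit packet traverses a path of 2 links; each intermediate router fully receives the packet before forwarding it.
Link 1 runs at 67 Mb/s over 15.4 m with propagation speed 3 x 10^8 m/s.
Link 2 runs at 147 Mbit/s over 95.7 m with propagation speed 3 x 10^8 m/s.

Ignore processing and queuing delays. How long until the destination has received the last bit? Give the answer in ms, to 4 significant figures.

L = 48000 bits.
Transmission delays (L/R per hop): 0.716418, 0.326531 ms; sum = 1.04295 ms.
Propagation delays (d/s per hop): 5.13333e-05, 0.000319 ms; sum = 0.000370333 ms.
End-to-end = 1.043 ms.

1.043 ms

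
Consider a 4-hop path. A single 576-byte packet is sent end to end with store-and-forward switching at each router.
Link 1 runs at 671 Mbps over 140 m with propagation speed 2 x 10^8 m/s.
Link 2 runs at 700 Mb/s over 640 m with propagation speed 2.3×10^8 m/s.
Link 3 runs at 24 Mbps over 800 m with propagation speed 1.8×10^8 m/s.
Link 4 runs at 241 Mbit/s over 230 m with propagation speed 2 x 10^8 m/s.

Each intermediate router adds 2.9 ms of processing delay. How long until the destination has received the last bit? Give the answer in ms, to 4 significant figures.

8.934 ms

L = 576 × 8 = 4608 bits.
Transmission delays (L/R per hop): 0.00686736, 0.00658286, 0.192, 0.0191203 ms; sum = 0.224571 ms.
Propagation delays (d/s per hop): 0.0007, 0.00278261, 0.00444444, 0.00115 ms; sum = 0.00907705 ms.
Processing at 3 router(s): 3 × 2.9 ms = 8.7 ms.
End-to-end = 8.934 ms.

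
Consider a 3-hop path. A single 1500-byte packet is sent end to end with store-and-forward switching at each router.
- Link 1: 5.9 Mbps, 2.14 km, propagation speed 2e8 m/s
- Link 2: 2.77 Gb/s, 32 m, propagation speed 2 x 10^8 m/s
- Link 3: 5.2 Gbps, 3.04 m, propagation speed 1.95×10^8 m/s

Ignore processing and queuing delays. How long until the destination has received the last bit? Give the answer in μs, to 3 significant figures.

2050 μs

L = 1500 × 8 = 12000 bits.
Transmission delays (L/R per hop): 2033.9, 4.33213, 2.30769 μs; sum = 2040.54 μs.
Propagation delays (d/s per hop): 10.7, 0.16, 0.0155897 μs; sum = 10.8756 μs.
End-to-end = 2050 μs.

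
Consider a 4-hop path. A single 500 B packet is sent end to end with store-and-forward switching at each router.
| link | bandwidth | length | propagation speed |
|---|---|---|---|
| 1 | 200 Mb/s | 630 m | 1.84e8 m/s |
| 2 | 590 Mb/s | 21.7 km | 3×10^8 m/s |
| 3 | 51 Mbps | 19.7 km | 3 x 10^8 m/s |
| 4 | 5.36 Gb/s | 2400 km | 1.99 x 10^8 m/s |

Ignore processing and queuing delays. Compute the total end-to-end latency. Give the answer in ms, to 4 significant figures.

12.31 ms

L = 500 × 8 = 4000 bits.
Transmission delays (L/R per hop): 0.02, 0.00677966, 0.0784314, 0.000746269 ms; sum = 0.105957 ms.
Propagation delays (d/s per hop): 0.00342391, 0.0723333, 0.0656667, 12.0603 ms; sum = 12.2017 ms.
End-to-end = 12.31 ms.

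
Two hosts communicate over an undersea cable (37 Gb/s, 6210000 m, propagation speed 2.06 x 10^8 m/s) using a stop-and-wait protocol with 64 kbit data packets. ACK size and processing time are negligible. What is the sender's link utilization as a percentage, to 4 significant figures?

t_tx = L/R = 64000/37000000000 = 1.72973e-06 s.
t_prop = 6210000/206000000 = 0.0301456 s; RTT = 0.0602913 s.
Cycle = t_tx + RTT = 0.060293 s.
Utilization = t_tx / cycle = 1.72973e-06/0.060293 = 0.002869 %.

0.002869 %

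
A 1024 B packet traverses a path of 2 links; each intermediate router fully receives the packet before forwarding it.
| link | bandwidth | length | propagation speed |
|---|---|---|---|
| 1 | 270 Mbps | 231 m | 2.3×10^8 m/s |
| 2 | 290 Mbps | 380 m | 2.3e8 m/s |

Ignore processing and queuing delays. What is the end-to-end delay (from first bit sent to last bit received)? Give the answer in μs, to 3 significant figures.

L = 1024 × 8 = 8192 bits.
Transmission delays (L/R per hop): 30.3407, 28.2483 μs; sum = 58.589 μs.
Propagation delays (d/s per hop): 1.00435, 1.65217 μs; sum = 2.65652 μs.
End-to-end = 61.2 μs.

61.2 μs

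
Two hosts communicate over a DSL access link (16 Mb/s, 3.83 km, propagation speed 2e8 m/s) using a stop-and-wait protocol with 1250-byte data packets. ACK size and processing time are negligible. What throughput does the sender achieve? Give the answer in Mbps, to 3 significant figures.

15.1 Mbps

t_tx = L/R = 10000/16000000 = 0.000625 s.
t_prop = 3830/200000000 = 1.915e-05 s; RTT = 3.83e-05 s.
Cycle = t_tx + RTT = 0.0006633 s.
Throughput = L / cycle = 10000 / 0.0006633 = 15.1 Mbps.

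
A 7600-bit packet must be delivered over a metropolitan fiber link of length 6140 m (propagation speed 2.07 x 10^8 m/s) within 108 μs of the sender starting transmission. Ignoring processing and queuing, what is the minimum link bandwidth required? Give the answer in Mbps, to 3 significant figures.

97.0 Mbps

Propagation delay = 6140 / 2.07e+08 = 29.6618 μs.
Transmission budget = 108 − 29.6618 = 78.3382 μs.
R ≥ L / t_tx = 7600 bits / 7.83382e-05 s = 97.0 Mbps.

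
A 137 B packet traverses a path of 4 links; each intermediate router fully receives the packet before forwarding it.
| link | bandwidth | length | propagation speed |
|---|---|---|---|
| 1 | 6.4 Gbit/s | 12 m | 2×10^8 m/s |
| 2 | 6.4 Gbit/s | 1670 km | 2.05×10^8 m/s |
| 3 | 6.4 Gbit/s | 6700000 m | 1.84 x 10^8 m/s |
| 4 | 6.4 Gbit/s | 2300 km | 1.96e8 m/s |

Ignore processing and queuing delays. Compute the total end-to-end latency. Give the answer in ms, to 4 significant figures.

L = 137 × 8 = 1096 bits.
Transmission delay per hop = L/R = 1096/6400000000 = 0.00017125 ms; 4 hops → 0.000685 ms.
Propagation delays (d/s per hop): 6e-05, 8.14634, 36.413, 11.7347 ms; sum = 56.2941 ms.
End-to-end = 56.29 ms.

56.29 ms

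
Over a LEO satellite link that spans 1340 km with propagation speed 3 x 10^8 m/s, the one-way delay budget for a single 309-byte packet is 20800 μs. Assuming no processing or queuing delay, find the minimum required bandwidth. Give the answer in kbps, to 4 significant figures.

L = 2472 bits.
Propagation delay = 1340000 / 300000000 = 4466.67 μs.
Transmission budget = 20800 − 4466.67 = 16333.3 μs.
R ≥ L / t_tx = 2472 bits / 0.0163333 s = 151.3 kbps.

151.3 kbps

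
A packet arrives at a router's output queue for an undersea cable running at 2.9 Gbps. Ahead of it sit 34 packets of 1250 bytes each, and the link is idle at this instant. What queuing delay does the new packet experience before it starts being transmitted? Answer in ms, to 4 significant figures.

Each queued packet: L/R = 10000/2900000000 = 0.00344828 ms.
34 queued → 0.117241 ms.
Queuing delay = 0.1172 ms.

0.1172 ms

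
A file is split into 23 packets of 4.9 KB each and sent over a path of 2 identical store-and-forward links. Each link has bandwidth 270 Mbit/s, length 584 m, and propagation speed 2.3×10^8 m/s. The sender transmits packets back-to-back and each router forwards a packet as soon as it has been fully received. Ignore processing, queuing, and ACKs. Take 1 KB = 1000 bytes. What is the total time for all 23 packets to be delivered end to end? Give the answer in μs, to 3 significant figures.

Per-hop transmission t_tx = L/R = 39200/270000000 = 145.185 μs.
Per-hop propagation t_prop = 584/2.3e+08 = 2.53913 μs.
Pipeline fill: first packet needs 2·t_tx to clear all hops; remaining 22 packets each add one t_tx.
Total = (2+23-1)·t_tx + 2·t_prop = 24·145.185 + 2·2.53913 = 3490 μs.

3490 μs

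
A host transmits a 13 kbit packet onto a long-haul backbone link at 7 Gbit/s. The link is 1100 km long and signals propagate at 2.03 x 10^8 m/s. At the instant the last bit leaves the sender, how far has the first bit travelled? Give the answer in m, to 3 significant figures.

t_tx = L/R = 13000/7000000000 = 1.85714e-06 s.
Distance = s × t_tx = 2.03e+08 × 1.85714e-06 = 377 m.

377 m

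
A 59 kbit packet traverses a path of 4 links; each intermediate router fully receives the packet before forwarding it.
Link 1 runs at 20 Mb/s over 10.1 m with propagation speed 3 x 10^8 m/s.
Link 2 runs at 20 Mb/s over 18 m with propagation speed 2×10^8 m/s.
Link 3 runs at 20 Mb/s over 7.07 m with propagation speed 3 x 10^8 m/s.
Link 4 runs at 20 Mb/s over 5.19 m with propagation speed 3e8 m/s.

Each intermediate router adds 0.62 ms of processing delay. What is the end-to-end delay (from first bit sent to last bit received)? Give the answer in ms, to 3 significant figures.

13.7 ms

L = 59000 bits.
Transmission delay per hop = L/R = 59000/20000000 = 2.95 ms; 4 hops → 11.8 ms.
Propagation delays (d/s per hop): 3.36667e-05, 9e-05, 2.35667e-05, 1.73e-05 ms; sum = 0.000164533 ms.
Processing at 3 router(s): 3 × 0.62 ms = 1.86 ms.
End-to-end = 13.7 ms.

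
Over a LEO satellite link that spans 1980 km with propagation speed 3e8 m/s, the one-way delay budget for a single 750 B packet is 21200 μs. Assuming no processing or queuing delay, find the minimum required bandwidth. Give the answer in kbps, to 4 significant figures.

L = 6000 bits.
Propagation delay = 1980000 / 300000000 = 6600 μs.
Transmission budget = 21200 − 6600 = 14600 μs.
R ≥ L / t_tx = 6000 bits / 0.0146 s = 411.0 kbps.

411.0 kbps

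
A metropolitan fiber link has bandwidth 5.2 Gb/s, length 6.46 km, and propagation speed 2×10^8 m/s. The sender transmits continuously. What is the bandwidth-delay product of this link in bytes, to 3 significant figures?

21000 bytes

Propagation delay = 6460 / 200000000 = 3.23e-05 s.
BDP = R × t_prop = 5200000000 × 3.23e-05 = 167960 bits.
In bytes: 167960/8 = 21000 bytes.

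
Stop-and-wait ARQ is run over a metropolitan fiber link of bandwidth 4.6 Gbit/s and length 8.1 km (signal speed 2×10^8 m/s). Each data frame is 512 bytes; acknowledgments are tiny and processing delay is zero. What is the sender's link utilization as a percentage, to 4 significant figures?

t_tx = L/R = 4096/4600000000 = 8.90435e-07 s.
t_prop = 8100/200000000 = 4.05e-05 s; RTT = 8.1e-05 s.
Cycle = t_tx + RTT = 8.18904e-05 s.
Utilization = t_tx / cycle = 8.90435e-07/8.18904e-05 = 1.087 %.

1.087 %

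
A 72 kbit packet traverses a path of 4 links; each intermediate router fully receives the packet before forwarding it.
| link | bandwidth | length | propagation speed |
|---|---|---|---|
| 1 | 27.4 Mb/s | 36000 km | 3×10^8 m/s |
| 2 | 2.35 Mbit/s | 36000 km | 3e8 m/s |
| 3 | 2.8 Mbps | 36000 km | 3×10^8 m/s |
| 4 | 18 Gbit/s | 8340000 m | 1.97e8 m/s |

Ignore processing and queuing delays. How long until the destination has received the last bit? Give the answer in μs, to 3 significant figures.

L = 72000 bits.
Transmission delays (L/R per hop): 2627.74, 30638.3, 25714.3, 4 μs; sum = 58984.3 μs.
Propagation delays (d/s per hop): 120000, 120000, 120000, 42335 μs; sum = 402335 μs.
End-to-end = 461000 μs.

461000 μs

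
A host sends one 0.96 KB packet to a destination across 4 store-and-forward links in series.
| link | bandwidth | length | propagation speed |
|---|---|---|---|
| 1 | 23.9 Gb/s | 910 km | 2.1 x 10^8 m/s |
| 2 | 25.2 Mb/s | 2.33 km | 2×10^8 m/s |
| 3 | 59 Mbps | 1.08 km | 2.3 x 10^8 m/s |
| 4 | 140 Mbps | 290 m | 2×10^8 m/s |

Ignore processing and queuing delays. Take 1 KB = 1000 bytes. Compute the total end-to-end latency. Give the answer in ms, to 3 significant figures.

L = 7680 bits.
Transmission delays (L/R per hop): 0.000321339, 0.304762, 0.130169, 0.0548571 ms; sum = 0.49011 ms.
Propagation delays (d/s per hop): 4.33333, 0.01165, 0.00469565, 0.00145 ms; sum = 4.35113 ms.
End-to-end = 4.84 ms.

4.84 ms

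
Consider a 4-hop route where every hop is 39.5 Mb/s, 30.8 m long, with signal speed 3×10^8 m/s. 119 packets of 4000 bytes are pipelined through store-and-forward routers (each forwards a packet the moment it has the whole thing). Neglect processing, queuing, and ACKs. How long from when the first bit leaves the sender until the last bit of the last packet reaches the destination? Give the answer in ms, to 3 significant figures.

98.8 ms

Per-hop transmission t_tx = L/R = 32000/39500000 = 0.810127 ms.
Per-hop propagation t_prop = 30.8/300000000 = 0.000102667 ms.
Pipeline fill: first packet needs 4·t_tx to clear all hops; remaining 118 packets each add one t_tx.
Total = (4+119-1)·t_tx + 4·t_prop = 122·0.810127 + 4·0.000102667 = 98.8 ms.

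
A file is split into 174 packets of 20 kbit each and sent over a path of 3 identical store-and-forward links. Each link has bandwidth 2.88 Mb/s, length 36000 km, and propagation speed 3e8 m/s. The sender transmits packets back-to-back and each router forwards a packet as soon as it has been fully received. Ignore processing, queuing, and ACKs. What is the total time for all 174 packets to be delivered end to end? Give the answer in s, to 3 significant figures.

1.58 s

Per-hop transmission t_tx = L/R = 20000/2880000 = 0.00694444 s.
Per-hop propagation t_prop = 36000000/300000000 = 0.12 s.
Pipeline fill: first packet needs 3·t_tx to clear all hops; remaining 173 packets each add one t_tx.
Total = (3+174-1)·t_tx + 3·t_prop = 176·0.00694444 + 3·0.12 = 1.58 s.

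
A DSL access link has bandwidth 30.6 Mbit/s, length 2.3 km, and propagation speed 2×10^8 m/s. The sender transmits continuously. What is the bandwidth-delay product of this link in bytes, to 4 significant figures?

43.99 bytes

Propagation delay = 2300 / 200000000 = 1.15e-05 s.
BDP = R × t_prop = 30600000 × 1.15e-05 = 351.9 bits.
In bytes: 351.9/8 = 43.99 bytes.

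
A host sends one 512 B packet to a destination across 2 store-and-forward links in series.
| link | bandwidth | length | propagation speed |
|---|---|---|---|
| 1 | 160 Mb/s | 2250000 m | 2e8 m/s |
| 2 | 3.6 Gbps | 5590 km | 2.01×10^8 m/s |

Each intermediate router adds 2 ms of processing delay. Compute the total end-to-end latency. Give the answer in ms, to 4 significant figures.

41.09 ms

L = 512 × 8 = 4096 bits.
Transmission delays (L/R per hop): 0.0256, 0.00113778 ms; sum = 0.0267378 ms.
Propagation delays (d/s per hop): 11.25, 27.8109 ms; sum = 39.0609 ms.
Processing at 1 router(s): 1 × 2 ms = 2 ms.
End-to-end = 41.09 ms.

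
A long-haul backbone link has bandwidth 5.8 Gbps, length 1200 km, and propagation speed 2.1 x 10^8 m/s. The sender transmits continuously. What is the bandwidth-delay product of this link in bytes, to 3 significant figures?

4140000 bytes

Propagation delay = 1200000 / 210000000 = 0.00571429 s.
BDP = R × t_prop = 5800000000 × 0.00571429 = 33142900 bits.
In bytes: 33142900/8 = 4140000 bytes.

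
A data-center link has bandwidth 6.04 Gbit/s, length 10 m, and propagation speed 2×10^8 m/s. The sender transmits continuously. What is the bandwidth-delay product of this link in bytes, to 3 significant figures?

37.8 bytes

Propagation delay = 10 / 200000000 = 5e-08 s.
BDP = R × t_prop = 6040000000 × 5e-08 = 302 bits.
In bytes: 302/8 = 37.8 bytes.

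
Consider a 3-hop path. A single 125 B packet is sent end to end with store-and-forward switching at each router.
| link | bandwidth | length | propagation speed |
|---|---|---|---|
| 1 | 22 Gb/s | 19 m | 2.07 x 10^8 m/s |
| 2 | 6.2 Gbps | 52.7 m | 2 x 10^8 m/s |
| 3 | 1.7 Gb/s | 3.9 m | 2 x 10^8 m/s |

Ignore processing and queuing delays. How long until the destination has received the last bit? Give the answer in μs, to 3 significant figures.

1.17 μs

L = 125 × 8 = 1000 bits.
Transmission delays (L/R per hop): 0.0454545, 0.16129, 0.588235 μs; sum = 0.79498 μs.
Propagation delays (d/s per hop): 0.0917874, 0.2635, 0.0195 μs; sum = 0.374787 μs.
End-to-end = 1.17 μs.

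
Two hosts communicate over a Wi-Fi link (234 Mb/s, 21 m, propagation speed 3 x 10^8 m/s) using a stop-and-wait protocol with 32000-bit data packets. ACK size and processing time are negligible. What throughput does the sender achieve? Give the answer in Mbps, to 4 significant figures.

t_tx = L/R = 32000/234000000 = 0.000136752 s.
t_prop = 21/300000000 = 7e-08 s; RTT = 1.4e-07 s.
Cycle = t_tx + RTT = 0.000136892 s.
Throughput = L / cycle = 32000 / 0.000136892 = 233.8 Mbps.

233.8 Mbps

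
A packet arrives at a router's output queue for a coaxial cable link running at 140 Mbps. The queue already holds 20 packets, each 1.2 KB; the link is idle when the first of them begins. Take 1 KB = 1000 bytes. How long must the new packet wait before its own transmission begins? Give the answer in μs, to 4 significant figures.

1371 μs

Each queued packet: L/R = 9600/140000000 = 68.5714 μs.
20 queued → 1371.43 μs.
Queuing delay = 1371 μs.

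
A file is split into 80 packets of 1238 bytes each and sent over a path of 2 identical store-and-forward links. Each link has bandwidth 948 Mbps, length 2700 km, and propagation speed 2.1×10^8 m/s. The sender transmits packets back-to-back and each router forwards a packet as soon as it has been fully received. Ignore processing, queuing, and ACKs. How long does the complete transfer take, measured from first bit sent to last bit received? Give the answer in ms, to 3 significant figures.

Per-hop transmission t_tx = L/R = 9904/948000000 = 0.0104473 ms.
Per-hop propagation t_prop = 2700000/210000000 = 12.8571 ms.
Pipeline fill: first packet needs 2·t_tx to clear all hops; remaining 79 packets each add one t_tx.
Total = (2+80-1)·t_tx + 2·t_prop = 81·0.0104473 + 2·12.8571 = 26.6 ms.

26.6 ms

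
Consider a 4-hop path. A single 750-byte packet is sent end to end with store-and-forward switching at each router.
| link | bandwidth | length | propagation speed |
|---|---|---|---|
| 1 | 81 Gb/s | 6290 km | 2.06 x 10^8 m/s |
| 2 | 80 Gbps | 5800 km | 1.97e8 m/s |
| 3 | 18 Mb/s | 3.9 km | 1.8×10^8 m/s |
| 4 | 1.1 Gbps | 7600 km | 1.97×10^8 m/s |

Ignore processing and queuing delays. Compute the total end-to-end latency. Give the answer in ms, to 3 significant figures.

98.9 ms

L = 750 × 8 = 6000 bits.
Transmission delays (L/R per hop): 7.40741e-05, 7.5e-05, 0.333333, 0.00545455 ms; sum = 0.338937 ms.
Propagation delays (d/s per hop): 30.534, 29.4416, 0.0216667, 38.5787 ms; sum = 98.576 ms.
End-to-end = 98.9 ms.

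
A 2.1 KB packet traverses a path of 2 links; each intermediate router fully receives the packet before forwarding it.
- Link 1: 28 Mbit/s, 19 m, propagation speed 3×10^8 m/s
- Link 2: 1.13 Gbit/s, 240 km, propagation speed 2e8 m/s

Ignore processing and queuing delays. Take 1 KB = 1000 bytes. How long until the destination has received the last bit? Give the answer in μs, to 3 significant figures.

L = 16800 bits.
Transmission delays (L/R per hop): 600, 14.8673 μs; sum = 614.867 μs.
Propagation delays (d/s per hop): 0.0633333, 1200 μs; sum = 1200.06 μs.
End-to-end = 1810 μs.

1810 μs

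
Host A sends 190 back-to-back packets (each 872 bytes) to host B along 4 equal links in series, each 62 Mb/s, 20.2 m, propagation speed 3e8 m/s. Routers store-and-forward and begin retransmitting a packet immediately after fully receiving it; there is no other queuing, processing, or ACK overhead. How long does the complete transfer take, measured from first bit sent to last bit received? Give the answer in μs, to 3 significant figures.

Per-hop transmission t_tx = L/R = 6976/62000000 = 112.516 μs.
Per-hop propagation t_prop = 20.2/300000000 = 0.0673333 μs.
Pipeline fill: first packet needs 4·t_tx to clear all hops; remaining 189 packets each add one t_tx.
Total = (4+190-1)·t_tx + 4·t_prop = 193·112.516 + 4·0.0673333 = 21700 μs.

21700 μs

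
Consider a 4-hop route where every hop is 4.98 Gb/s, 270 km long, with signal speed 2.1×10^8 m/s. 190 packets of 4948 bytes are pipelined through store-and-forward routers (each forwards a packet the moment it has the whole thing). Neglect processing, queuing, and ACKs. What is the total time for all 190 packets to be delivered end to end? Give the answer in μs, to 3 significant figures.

6680 μs

Per-hop transmission t_tx = L/R = 39584/4980000000 = 7.94859 μs.
Per-hop propagation t_prop = 270000/210000000 = 1285.71 μs.
Pipeline fill: first packet needs 4·t_tx to clear all hops; remaining 189 packets each add one t_tx.
Total = (4+190-1)·t_tx + 4·t_prop = 193·7.94859 + 4·1285.71 = 6680 μs.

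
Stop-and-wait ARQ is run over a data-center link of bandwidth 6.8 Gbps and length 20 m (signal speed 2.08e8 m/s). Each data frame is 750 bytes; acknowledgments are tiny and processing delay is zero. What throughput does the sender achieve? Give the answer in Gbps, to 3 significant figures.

5.58 Gbps

t_tx = L/R = 6000/6800000000 = 8.82353e-07 s.
t_prop = 20/208000000 = 9.61538e-08 s; RTT = 1.92308e-07 s.
Cycle = t_tx + RTT = 1.07466e-06 s.
Throughput = L / cycle = 6000 / 1.07466e-06 = 5.58 Gbps.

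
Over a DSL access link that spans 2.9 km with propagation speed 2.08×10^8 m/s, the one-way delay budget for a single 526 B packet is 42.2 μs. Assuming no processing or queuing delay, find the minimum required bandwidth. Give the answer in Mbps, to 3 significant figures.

149 Mbps

L = 4208 bits.
Propagation delay = 2900 / 208000000 = 13.9423 μs.
Transmission budget = 42.2 − 13.9423 = 28.2577 μs.
R ≥ L / t_tx = 4208 bits / 2.82577e-05 s = 149 Mbps.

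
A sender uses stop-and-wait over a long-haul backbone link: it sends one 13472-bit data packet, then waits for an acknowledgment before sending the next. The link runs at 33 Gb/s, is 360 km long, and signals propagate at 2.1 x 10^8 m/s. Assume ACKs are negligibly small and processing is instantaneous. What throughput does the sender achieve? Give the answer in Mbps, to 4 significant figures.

t_tx = L/R = 13472/33000000000 = 4.08242e-07 s.
t_prop = 360000/210000000 = 0.00171429 s; RTT = 0.00342857 s.
Cycle = t_tx + RTT = 0.00342898 s.
Throughput = L / cycle = 13472 / 0.00342898 = 3.929 Mbps.

3.929 Mbps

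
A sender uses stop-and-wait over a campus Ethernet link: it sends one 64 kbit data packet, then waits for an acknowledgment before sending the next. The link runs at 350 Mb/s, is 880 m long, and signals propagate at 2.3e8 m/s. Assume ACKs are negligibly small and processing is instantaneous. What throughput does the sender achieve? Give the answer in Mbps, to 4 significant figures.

t_tx = L/R = 64000/350000000 = 0.000182857 s.
t_prop = 880/2.3e+08 = 3.82609e-06 s; RTT = 7.65217e-06 s.
Cycle = t_tx + RTT = 0.000190509 s.
Throughput = L / cycle = 64000 / 0.000190509 = 335.9 Mbps.

335.9 Mbps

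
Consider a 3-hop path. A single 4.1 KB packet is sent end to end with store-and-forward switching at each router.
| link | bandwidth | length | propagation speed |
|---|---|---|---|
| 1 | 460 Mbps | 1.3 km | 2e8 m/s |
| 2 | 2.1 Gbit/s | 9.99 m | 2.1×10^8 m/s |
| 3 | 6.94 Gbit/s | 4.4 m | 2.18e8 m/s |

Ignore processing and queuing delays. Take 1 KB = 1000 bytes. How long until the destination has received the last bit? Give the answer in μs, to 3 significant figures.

98.2 μs

L = 32800 bits.
Transmission delays (L/R per hop): 71.3043, 15.619, 4.72622 μs; sum = 91.6496 μs.
Propagation delays (d/s per hop): 6.5, 0.0475714, 0.0201835 μs; sum = 6.56775 μs.
End-to-end = 98.2 μs.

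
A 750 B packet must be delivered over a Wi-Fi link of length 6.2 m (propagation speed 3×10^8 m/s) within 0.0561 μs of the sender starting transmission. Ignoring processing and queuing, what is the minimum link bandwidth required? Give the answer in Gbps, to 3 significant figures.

L = 6000 bits.
Propagation delay = 6.2 / 300000000 = 0.0206667 μs.
Transmission budget = 0.0561 − 0.0206667 = 0.0354333 μs.
R ≥ L / t_tx = 6000 bits / 3.54333e-08 s = 169 Gbps.

169 Gbps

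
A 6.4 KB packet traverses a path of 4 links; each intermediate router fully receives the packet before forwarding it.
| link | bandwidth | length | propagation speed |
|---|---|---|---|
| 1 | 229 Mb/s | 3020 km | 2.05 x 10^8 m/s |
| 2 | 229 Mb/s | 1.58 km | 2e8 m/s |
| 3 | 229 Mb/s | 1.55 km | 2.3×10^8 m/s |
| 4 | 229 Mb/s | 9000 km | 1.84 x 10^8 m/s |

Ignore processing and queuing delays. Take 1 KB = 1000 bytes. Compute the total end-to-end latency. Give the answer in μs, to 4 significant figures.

L = 51200 bits.
Transmission delay per hop = L/R = 51200/229000000 = 223.581 μs; 4 hops → 894.323 μs.
Propagation delays (d/s per hop): 14731.7, 7.9, 6.73913, 48913 μs; sum = 63659.4 μs.
End-to-end = 64550 μs.

64550 μs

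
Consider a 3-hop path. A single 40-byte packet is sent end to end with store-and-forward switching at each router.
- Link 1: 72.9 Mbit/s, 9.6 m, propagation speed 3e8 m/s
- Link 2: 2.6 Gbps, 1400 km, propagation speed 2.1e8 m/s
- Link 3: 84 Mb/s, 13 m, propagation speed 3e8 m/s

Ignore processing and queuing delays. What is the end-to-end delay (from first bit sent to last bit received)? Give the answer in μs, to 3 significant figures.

6680 μs

L = 40 × 8 = 320 bits.
Transmission delays (L/R per hop): 4.38957, 0.123077, 3.80952 μs; sum = 8.32218 μs.
Propagation delays (d/s per hop): 0.032, 6666.67, 0.0433333 μs; sum = 6666.74 μs.
End-to-end = 6680 μs.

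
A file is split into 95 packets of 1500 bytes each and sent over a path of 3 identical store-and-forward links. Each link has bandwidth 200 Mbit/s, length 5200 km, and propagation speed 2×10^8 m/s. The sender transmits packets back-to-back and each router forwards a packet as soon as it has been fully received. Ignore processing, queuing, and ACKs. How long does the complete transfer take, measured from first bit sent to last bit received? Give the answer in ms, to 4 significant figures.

83.82 ms

Per-hop transmission t_tx = L/R = 12000/200000000 = 0.06 ms.
Per-hop propagation t_prop = 5200000/200000000 = 26 ms.
Pipeline fill: first packet needs 3·t_tx to clear all hops; remaining 94 packets each add one t_tx.
Total = (3+95-1)·t_tx + 3·t_prop = 97·0.06 + 3·26 = 83.82 ms.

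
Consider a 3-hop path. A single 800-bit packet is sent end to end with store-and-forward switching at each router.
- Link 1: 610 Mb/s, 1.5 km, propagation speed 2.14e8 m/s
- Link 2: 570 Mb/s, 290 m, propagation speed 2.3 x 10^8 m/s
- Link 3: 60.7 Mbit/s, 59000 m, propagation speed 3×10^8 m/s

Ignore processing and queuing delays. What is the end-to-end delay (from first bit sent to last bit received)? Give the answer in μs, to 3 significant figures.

221 μs

Transmission delays (L/R per hop): 1.31148, 1.40351, 13.1796 μs; sum = 15.8946 μs.
Propagation delays (d/s per hop): 7.00935, 1.26087, 196.667 μs; sum = 204.937 μs.
End-to-end = 221 μs.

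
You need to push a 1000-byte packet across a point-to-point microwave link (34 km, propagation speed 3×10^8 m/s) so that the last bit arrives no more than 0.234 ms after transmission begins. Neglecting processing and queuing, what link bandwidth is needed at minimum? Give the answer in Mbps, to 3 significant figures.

L = 8000 bits.
Propagation delay = 34000 / 300000000 = 0.113333 ms.
Transmission budget = 0.234 − 0.113333 = 0.120667 ms.
R ≥ L / t_tx = 8000 bits / 0.000120667 s = 66.3 Mbps.

66.3 Mbps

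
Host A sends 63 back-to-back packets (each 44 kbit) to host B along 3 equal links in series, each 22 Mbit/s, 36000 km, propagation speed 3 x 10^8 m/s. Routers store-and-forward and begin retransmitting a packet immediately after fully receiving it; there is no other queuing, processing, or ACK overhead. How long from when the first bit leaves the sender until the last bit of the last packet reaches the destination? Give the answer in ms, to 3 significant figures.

490 ms

Per-hop transmission t_tx = L/R = 44000/22000000 = 2 ms.
Per-hop propagation t_prop = 36000000/300000000 = 120 ms.
Pipeline fill: first packet needs 3·t_tx to clear all hops; remaining 62 packets each add one t_tx.
Total = (3+63-1)·t_tx + 3·t_prop = 65·2 + 3·120 = 490 ms.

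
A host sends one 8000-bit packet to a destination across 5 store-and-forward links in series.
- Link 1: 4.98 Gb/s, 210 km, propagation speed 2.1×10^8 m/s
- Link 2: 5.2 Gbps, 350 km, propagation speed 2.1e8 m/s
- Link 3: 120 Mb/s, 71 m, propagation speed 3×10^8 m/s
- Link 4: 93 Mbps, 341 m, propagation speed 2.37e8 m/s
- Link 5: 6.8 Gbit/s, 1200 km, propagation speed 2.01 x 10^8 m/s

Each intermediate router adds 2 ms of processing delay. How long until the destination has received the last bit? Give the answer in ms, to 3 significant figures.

Transmission delays (L/R per hop): 0.00160643, 0.00153846, 0.0666667, 0.0860215, 0.00117647 ms; sum = 0.15701 ms.
Propagation delays (d/s per hop): 1, 1.66667, 0.000236667, 0.00143882, 5.97015 ms; sum = 8.63849 ms.
Processing at 4 router(s): 4 × 2 ms = 8 ms.
End-to-end = 16.8 ms.

16.8 ms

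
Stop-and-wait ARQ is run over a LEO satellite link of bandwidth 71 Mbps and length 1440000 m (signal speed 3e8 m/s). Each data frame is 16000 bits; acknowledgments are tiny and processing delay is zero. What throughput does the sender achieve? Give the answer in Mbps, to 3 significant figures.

t_tx = L/R = 16000/71000000 = 0.000225352 s.
t_prop = 1440000/300000000 = 0.0048 s; RTT = 0.0096 s.
Cycle = t_tx + RTT = 0.00982535 s.
Throughput = L / cycle = 16000 / 0.00982535 = 1.63 Mbps.

1.63 Mbps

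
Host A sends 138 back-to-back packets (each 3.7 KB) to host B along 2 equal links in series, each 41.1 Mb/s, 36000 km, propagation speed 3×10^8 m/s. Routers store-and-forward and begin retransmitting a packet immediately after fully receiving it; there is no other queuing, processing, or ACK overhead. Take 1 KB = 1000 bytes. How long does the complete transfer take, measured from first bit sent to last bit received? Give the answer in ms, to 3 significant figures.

340 ms

Per-hop transmission t_tx = L/R = 29600/41100000 = 0.720195 ms.
Per-hop propagation t_prop = 36000000/300000000 = 120 ms.
Pipeline fill: first packet needs 2·t_tx to clear all hops; remaining 137 packets each add one t_tx.
Total = (2+138-1)·t_tx + 2·t_prop = 139·0.720195 + 2·120 = 340 ms.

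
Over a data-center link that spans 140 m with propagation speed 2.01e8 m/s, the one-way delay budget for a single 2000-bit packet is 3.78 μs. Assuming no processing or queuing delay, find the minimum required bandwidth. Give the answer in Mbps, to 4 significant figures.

648.6 Mbps

Propagation delay = 140 / 2.01e+08 = 0.696517 μs.
Transmission budget = 3.78 − 0.696517 = 3.08348 μs.
R ≥ L / t_tx = 2000 bits / 3.08348e-06 s = 648.6 Mbps.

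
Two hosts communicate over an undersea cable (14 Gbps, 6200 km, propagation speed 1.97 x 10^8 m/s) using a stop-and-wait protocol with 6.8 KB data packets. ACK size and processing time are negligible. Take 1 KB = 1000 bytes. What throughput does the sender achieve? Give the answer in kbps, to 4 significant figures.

864.2 kbps

t_tx = L/R = 54400/14000000000 = 3.88571e-06 s.
t_prop = 6200000/197000000 = 0.0314721 s; RTT = 0.0629442 s.
Cycle = t_tx + RTT = 0.062948 s.
Throughput = L / cycle = 54400 / 0.062948 = 864.2 kbps.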